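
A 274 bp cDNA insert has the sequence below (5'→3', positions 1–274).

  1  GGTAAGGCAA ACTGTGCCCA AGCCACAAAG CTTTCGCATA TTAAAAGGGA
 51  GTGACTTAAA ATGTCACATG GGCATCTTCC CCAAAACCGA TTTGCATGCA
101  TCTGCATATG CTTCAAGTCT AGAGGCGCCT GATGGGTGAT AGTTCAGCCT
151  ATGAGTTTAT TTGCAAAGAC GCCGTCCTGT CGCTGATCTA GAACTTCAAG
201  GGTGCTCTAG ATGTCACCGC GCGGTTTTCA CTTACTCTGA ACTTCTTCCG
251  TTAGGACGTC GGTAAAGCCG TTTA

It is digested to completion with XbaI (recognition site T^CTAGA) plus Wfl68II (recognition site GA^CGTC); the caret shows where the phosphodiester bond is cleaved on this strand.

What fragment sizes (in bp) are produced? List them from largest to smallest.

XbaI sites (TCTAGA) start at positions 118, 187, 206.
XbaI cuts after the first base of each site, so after positions 118, 187, 206.
The Wfl68II site (GACGTC) starts at position 255.
Wfl68II cuts after base 2 of each site, so after position 256.
Combined cut positions: 118, 187, 206, 256.
Linear molecule, 4 cuts → 5 fragments:
  1–118 → 118 bp
  119–187 → 69 bp
  188–206 → 19 bp
  207–256 → 50 bp
  257–274 → 18 bp
Sorted largest to smallest: 118, 69, 50, 19, 18 bp.

118, 69, 50, 19, 18 bp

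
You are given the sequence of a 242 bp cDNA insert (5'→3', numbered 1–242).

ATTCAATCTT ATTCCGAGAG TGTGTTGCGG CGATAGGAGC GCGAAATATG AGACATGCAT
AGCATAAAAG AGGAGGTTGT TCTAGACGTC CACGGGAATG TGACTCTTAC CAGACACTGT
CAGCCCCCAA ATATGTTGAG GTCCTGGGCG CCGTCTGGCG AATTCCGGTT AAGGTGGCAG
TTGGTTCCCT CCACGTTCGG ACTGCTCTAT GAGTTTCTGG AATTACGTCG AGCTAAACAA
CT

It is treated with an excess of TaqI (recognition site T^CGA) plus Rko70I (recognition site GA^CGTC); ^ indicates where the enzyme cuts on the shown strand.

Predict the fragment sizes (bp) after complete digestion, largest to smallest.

142, 86, 14 bp

The TaqI site (TCGA) starts at position 228.
TaqI cuts after the first base of each site, so after position 228.
The Rko70I site (GACGTC) starts at position 85.
Rko70I cuts after base 2 of each site, so after position 86.
Combined cut positions: 86, 228.
Linear molecule, 2 cuts → 3 fragments:
  1–86 → 86 bp
  87–228 → 142 bp
  229–242 → 14 bp
Sorted largest to smallest: 142, 86, 14 bp.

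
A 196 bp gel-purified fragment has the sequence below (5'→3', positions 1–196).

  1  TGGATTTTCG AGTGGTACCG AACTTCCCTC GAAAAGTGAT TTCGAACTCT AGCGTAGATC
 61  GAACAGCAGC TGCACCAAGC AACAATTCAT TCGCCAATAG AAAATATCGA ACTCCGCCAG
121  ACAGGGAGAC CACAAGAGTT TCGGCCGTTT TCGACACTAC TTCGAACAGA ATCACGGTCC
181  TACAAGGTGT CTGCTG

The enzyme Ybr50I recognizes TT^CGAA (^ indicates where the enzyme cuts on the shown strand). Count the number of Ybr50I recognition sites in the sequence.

2

TTCGAA occurs starting at positions 41, 161.
Ybr50I cuts at 2 sites.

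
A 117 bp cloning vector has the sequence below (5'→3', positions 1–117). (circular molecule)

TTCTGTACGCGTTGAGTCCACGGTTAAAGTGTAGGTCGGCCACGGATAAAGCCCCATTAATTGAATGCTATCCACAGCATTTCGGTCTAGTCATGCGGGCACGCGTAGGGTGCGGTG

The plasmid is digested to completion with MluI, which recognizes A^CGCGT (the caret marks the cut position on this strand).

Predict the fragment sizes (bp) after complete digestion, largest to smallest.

MluI sites (ACGCGT) start at positions 7, 101.
MluI cuts after the first base of each site, so after positions 7, 101.
Circular molecule, 2 cuts → 2 fragments:
  8–101 → 94 bp
  102–117 then 1–7 → 16 + 7 = 23 bp
Sorted largest to smallest: 94, 23 bp.

94, 23 bp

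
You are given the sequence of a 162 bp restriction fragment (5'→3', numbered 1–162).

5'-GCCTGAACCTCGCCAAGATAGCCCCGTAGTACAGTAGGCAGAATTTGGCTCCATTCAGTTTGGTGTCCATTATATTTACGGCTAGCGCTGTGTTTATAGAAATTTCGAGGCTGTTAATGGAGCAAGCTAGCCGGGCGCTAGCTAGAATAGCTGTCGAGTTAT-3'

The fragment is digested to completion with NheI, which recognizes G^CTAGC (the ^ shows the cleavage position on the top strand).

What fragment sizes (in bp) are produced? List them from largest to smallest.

81, 45, 25, 11 bp

NheI sites (GCTAGC) start at positions 81, 126, 137.
NheI cuts after the first base of each site, so after positions 81, 126, 137.
Linear molecule, 3 cuts → 4 fragments:
  1–81 → 81 bp
  82–126 → 45 bp
  127–137 → 11 bp
  138–162 → 25 bp
Sorted largest to smallest: 81, 45, 25, 11 bp.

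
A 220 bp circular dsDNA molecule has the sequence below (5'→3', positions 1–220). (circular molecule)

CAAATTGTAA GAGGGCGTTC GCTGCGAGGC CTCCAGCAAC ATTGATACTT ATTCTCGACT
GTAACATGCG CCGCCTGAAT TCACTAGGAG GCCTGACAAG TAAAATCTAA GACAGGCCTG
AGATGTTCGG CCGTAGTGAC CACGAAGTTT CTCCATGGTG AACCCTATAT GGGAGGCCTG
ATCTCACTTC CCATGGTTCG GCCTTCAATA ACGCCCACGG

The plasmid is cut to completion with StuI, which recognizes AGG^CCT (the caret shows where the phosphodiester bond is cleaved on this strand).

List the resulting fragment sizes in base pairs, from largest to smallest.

73, 62, 60, 25 bp

StuI sites (AGGCCT) start at positions 27, 89, 114, 174.
StuI cuts after base 3 of each site, so after positions 29, 91, 116, 176.
Circular molecule, 4 cuts → 4 fragments:
  30–91 → 62 bp
  92–116 → 25 bp
  117–176 → 60 bp
  177–220 then 1–29 → 44 + 29 = 73 bp
Sorted largest to smallest: 73, 62, 60, 25 bp.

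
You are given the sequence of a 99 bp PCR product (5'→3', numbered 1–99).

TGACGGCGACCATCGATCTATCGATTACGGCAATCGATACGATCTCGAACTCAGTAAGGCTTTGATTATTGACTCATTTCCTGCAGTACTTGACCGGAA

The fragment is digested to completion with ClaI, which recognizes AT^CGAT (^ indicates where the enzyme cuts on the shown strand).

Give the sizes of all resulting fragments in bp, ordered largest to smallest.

65, 13, 13, 8 bp

ClaI sites (ATCGAT) start at positions 12, 20, 33.
ClaI cuts after base 2 of each site, so after positions 13, 21, 34.
Linear molecule, 3 cuts → 4 fragments:
  1–13 → 13 bp
  14–21 → 8 bp
  22–34 → 13 bp
  35–99 → 65 bp
Sorted largest to smallest: 65, 13, 13, 8 bp.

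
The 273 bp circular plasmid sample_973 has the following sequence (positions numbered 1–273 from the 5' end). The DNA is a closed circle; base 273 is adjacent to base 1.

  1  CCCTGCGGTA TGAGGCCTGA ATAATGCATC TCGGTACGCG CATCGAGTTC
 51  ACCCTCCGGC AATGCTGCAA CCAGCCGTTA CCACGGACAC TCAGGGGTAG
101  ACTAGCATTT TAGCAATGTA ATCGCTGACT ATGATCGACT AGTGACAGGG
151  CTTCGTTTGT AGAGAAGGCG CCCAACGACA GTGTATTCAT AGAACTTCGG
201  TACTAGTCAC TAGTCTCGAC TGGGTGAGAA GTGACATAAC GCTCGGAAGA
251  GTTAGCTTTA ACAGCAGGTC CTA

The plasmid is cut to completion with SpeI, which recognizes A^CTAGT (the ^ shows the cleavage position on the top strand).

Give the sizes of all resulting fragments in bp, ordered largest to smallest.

202, 64, 7 bp

SpeI sites (ACTAGT) start at positions 138, 202, 209.
SpeI cuts after the first base of each site, so after positions 138, 202, 209.
Circular molecule, 3 cuts → 3 fragments:
  139–202 → 64 bp
  203–209 → 7 bp
  210–273 then 1–138 → 64 + 138 = 202 bp
Sorted largest to smallest: 202, 64, 7 bp.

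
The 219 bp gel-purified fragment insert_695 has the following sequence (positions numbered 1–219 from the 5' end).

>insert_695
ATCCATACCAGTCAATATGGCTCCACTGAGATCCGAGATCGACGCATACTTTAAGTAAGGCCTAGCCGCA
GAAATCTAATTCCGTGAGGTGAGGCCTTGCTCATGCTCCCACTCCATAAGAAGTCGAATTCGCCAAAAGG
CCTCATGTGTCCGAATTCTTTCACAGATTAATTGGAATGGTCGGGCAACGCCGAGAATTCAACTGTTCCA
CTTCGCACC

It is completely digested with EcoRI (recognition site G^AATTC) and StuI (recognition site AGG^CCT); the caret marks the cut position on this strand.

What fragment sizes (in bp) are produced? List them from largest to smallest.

60, 42, 34, 32, 24, 14, 13 bp

EcoRI sites (GAATTC) start at positions 126, 153, 195.
EcoRI cuts after the first base of each site, so after positions 126, 153, 195.
StuI sites (AGGCCT) start at positions 58, 92, 138.
StuI cuts after base 3 of each site, so after positions 60, 94, 140.
Combined cut positions: 60, 94, 126, 140, 153, 195.
Linear molecule, 6 cuts → 7 fragments:
  1–60 → 60 bp
  61–94 → 34 bp
  95–126 → 32 bp
  127–140 → 14 bp
  141–153 → 13 bp
  154–195 → 42 bp
  196–219 → 24 bp
Sorted largest to smallest: 60, 42, 34, 32, 24, 14, 13 bp.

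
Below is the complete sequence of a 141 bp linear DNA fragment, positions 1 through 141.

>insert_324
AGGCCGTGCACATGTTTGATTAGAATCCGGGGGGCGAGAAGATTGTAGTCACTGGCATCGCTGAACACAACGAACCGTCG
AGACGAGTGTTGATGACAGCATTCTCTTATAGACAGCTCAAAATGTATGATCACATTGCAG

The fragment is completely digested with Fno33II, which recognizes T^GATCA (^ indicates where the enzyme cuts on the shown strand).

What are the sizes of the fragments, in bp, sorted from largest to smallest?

The Fno33II site (TGATCA) starts at position 128.
Fno33II cuts after the first base of each site, so after position 128.
Linear molecule, 1 cut → 2 fragments:
  1–128 → 128 bp
  129–141 → 13 bp
Sorted largest to smallest: 128, 13 bp.

128, 13 bp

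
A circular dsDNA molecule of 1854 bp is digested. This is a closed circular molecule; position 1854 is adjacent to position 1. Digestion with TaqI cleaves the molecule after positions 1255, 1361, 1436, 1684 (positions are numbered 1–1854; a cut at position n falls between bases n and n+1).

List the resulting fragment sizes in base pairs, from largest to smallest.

Circular molecule, 4 cuts → 4 fragments:
  1361 − 1255 = 106 bp
  1436 − 1361 = 75 bp
  1684 − 1436 = 248 bp
  wrap: 1854 − 1684 + 1255 = 1425 bp
Sorted largest to smallest: 1425, 248, 106, 75 bp.

1425, 248, 106, 75 bp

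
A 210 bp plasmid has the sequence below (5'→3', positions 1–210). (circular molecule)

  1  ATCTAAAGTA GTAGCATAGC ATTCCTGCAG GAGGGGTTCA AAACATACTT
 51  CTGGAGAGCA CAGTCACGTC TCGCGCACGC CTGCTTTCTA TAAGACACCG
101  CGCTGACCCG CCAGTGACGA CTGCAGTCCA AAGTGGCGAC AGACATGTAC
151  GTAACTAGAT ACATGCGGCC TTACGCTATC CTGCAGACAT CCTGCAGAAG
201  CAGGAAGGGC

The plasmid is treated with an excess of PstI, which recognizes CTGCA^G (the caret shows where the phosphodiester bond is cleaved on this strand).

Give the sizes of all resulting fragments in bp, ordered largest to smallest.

96, 60, 43, 11 bp

PstI sites (CTGCAG) start at positions 25, 121, 181, 192.
PstI cuts after base 5 of each site (before the last base), so after positions 29, 125, 185, 196.
Circular molecule, 4 cuts → 4 fragments:
  30–125 → 96 bp
  126–185 → 60 bp
  186–196 → 11 bp
  197–210 then 1–29 → 14 + 29 = 43 bp
Sorted largest to smallest: 96, 60, 43, 11 bp.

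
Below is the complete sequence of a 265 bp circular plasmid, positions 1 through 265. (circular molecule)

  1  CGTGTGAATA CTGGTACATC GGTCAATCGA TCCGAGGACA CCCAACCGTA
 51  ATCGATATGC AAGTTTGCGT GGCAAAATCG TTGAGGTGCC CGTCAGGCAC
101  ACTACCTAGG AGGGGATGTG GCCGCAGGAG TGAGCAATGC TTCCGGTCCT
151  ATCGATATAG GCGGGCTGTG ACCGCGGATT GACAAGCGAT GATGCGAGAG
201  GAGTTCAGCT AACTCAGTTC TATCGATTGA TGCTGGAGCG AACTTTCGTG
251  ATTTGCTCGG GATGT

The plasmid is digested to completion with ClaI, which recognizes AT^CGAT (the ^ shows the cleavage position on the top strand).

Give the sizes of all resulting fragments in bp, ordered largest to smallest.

ClaI sites (ATCGAT) start at positions 26, 51, 151, 222.
ClaI cuts after base 2 of each site, so after positions 27, 52, 152, 223.
Circular molecule, 4 cuts → 4 fragments:
  28–52 → 25 bp
  53–152 → 100 bp
  153–223 → 71 bp
  224–265 then 1–27 → 42 + 27 = 69 bp
Sorted largest to smallest: 100, 71, 69, 25 bp.

100, 71, 69, 25 bp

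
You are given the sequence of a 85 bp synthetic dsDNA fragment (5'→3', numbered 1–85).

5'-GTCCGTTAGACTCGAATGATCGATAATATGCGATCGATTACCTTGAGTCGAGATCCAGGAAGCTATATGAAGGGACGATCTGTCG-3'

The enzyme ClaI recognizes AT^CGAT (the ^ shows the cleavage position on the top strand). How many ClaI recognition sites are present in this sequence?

2

ATCGAT occurs starting at positions 19, 33.
ClaI cuts at 2 sites.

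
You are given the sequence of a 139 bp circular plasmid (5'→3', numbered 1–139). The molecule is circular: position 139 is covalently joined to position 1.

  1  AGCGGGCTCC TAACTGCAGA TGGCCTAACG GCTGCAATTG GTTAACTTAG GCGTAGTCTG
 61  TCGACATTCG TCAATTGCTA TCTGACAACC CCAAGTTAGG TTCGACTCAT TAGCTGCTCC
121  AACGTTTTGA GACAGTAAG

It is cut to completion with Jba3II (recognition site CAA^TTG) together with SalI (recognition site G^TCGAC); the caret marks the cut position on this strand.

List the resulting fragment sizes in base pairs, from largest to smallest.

102, 23, 14 bp

Jba3II sites (CAATTG) start at positions 35, 72.
Jba3II cuts after base 3 of each site, so after positions 37, 74.
The SalI site (GTCGAC) starts at position 60.
SalI cuts after the first base of each site, so after position 60.
Combined cut positions: 37, 60, 74.
Circular molecule, 3 cuts → 3 fragments:
  38–60 → 23 bp
  61–74 → 14 bp
  75–139 then 1–37 → 65 + 37 = 102 bp
Sorted largest to smallest: 102, 23, 14 bp.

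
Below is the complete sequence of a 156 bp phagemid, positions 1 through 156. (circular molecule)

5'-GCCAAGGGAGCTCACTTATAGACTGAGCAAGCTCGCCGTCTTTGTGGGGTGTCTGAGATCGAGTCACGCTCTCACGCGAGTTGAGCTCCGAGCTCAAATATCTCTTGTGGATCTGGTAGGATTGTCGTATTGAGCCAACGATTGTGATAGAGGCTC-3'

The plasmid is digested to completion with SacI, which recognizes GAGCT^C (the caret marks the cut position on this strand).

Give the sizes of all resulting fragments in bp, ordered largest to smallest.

75, 74, 7 bp

SacI sites (GAGCTC) start at positions 8, 83, 90.
SacI cuts after base 5 of each site (before the last base), so after positions 12, 87, 94.
Circular molecule, 3 cuts → 3 fragments:
  13–87 → 75 bp
  88–94 → 7 bp
  95–156 then 1–12 → 62 + 12 = 74 bp
Sorted largest to smallest: 75, 74, 7 bp.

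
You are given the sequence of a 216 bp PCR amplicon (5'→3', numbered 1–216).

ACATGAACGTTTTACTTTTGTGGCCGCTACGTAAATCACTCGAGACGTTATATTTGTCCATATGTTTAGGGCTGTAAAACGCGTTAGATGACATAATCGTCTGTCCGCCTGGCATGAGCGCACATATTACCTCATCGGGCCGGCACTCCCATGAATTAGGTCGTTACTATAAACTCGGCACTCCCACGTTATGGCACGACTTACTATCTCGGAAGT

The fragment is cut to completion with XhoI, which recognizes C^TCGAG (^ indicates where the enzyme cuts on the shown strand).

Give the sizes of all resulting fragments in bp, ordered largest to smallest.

177, 39 bp

The XhoI site (CTCGAG) starts at position 39.
XhoI cuts after the first base of each site, so after position 39.
Linear molecule, 1 cut → 2 fragments:
  1–39 → 39 bp
  40–216 → 177 bp
Sorted largest to smallest: 177, 39 bp.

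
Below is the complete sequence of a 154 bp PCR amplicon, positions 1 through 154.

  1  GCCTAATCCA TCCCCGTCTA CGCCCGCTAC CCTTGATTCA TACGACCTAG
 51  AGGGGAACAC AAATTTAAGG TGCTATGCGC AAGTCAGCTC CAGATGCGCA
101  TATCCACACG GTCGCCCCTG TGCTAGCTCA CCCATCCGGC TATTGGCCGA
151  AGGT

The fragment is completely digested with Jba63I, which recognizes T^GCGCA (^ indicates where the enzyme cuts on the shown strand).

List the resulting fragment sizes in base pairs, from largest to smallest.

Jba63I sites (TGCGCA) start at positions 76, 95.
Jba63I cuts after the first base of each site, so after positions 76, 95.
Linear molecule, 2 cuts → 3 fragments:
  1–76 → 76 bp
  77–95 → 19 bp
  96–154 → 59 bp
Sorted largest to smallest: 76, 59, 19 bp.

76, 59, 19 bp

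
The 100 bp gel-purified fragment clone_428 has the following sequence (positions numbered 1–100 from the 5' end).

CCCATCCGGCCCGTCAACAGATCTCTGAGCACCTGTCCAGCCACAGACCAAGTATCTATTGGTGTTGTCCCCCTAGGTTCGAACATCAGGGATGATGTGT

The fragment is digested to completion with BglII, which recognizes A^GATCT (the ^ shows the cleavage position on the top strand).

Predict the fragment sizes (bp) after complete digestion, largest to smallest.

81, 19 bp

The BglII site (AGATCT) starts at position 19.
BglII cuts after the first base of each site, so after position 19.
Linear molecule, 1 cut → 2 fragments:
  1–19 → 19 bp
  20–100 → 81 bp
Sorted largest to smallest: 81, 19 bp.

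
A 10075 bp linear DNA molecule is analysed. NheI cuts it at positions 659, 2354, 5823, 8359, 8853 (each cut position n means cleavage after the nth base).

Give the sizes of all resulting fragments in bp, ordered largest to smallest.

Linear molecule, 5 cuts → 6 fragments:
  659 − 0 = 659 bp
  2354 − 659 = 1695 bp
  5823 − 2354 = 3469 bp
  8359 − 5823 = 2536 bp
  8853 − 8359 = 494 bp
  10075 − 8853 = 1222 bp
Sorted largest to smallest: 3469, 2536, 1695, 1222, 659, 494 bp.

3469, 2536, 1695, 1222, 659, 494 bp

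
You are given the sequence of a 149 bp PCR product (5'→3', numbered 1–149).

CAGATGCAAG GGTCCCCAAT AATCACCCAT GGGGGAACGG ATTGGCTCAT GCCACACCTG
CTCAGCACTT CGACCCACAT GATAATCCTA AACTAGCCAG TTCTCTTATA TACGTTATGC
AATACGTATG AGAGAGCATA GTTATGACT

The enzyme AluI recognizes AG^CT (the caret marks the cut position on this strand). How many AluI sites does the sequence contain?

0

No occurrence of AGCT is present in the sequence.
AluI does not cut: 0 sites.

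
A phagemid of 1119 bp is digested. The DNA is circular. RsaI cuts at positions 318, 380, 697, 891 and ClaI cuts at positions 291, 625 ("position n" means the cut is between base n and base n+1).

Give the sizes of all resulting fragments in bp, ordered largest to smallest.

Combined cut positions (sorted): 291, 318, 380, 625, 697, 891.
Circular molecule, 6 cuts → 6 fragments:
  318 − 291 = 27 bp
  380 − 318 = 62 bp
  625 − 380 = 245 bp
  697 − 625 = 72 bp
  891 − 697 = 194 bp
  wrap: 1119 − 891 + 291 = 519 bp
Sorted largest to smallest: 519, 245, 194, 72, 62, 27 bp.

519, 245, 194, 72, 62, 27 bp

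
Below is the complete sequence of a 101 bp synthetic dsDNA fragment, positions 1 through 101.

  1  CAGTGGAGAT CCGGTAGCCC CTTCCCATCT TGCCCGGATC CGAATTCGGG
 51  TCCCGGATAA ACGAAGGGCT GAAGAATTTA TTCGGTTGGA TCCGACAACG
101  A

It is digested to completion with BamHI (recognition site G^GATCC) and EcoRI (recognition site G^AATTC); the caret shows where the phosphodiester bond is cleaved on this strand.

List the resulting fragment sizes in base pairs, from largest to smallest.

46, 36, 13, 6 bp

BamHI sites (GGATCC) start at positions 36, 88.
BamHI cuts after the first base of each site, so after positions 36, 88.
The EcoRI site (GAATTC) starts at position 42.
EcoRI cuts after the first base of each site, so after position 42.
Combined cut positions: 36, 42, 88.
Linear molecule, 3 cuts → 4 fragments:
  1–36 → 36 bp
  37–42 → 6 bp
  43–88 → 46 bp
  89–101 → 13 bp
Sorted largest to smallest: 46, 36, 13, 6 bp.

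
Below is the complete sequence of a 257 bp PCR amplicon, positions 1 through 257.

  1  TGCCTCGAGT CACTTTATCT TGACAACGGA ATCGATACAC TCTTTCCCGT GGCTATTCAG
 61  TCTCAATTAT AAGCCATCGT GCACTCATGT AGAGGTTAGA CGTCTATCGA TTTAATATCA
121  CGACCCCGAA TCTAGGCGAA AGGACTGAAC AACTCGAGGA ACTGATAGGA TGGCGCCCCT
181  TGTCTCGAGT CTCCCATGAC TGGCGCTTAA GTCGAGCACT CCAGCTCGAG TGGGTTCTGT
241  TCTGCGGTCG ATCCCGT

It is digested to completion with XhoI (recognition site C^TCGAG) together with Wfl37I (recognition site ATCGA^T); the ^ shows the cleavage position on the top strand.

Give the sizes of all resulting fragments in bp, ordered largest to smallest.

XhoI sites (CTCGAG) start at positions 4, 153, 184, 225.
XhoI cuts after the first base of each site, so after positions 4, 153, 184, 225.
Wfl37I sites (ATCGAT) start at positions 31, 106.
Wfl37I cuts after base 5 of each site (before the last base), so after positions 35, 110.
Combined cut positions: 4, 35, 110, 153, 184, 225.
Linear molecule, 6 cuts → 7 fragments:
  1–4 → 4 bp
  5–35 → 31 bp
  36–110 → 75 bp
  111–153 → 43 bp
  154–184 → 31 bp
  185–225 → 41 bp
  226–257 → 32 bp
Sorted largest to smallest: 75, 43, 41, 32, 31, 31, 4 bp.

75, 43, 41, 32, 31, 31, 4 bp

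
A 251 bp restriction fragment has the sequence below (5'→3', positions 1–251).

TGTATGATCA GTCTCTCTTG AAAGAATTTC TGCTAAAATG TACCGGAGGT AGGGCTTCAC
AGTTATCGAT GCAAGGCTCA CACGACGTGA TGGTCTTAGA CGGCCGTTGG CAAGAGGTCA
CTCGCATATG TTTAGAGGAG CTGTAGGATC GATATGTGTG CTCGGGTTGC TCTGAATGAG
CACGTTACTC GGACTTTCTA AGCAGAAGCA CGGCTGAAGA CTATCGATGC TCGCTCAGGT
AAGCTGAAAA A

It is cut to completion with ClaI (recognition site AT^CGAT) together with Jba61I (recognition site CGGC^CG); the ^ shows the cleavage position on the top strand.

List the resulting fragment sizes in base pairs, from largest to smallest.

ClaI sites (ATCGAT) start at positions 65, 148, 223.
ClaI cuts after base 2 of each site, so after positions 66, 149, 224.
The Jba61I site (CGGCCG) starts at position 101.
Jba61I cuts after base 4 of each site, so after position 104.
Combined cut positions: 66, 104, 149, 224.
Linear molecule, 4 cuts → 5 fragments:
  1–66 → 66 bp
  67–104 → 38 bp
  105–149 → 45 bp
  150–224 → 75 bp
  225–251 → 27 bp
Sorted largest to smallest: 75, 66, 45, 38, 27 bp.

75, 66, 45, 38, 27 bp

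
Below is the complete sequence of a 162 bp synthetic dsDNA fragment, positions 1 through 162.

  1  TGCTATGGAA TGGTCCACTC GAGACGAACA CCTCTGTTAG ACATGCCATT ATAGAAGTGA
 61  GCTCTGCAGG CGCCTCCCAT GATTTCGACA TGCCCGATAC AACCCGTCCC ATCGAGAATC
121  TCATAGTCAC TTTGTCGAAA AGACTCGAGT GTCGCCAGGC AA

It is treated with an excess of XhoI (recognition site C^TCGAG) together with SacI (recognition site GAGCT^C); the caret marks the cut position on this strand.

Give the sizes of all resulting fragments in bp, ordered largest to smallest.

81, 45, 18, 18 bp

XhoI sites (CTCGAG) start at positions 18, 144.
XhoI cuts after the first base of each site, so after positions 18, 144.
The SacI site (GAGCTC) starts at position 59.
SacI cuts after base 5 of each site (before the last base), so after position 63.
Combined cut positions: 18, 63, 144.
Linear molecule, 3 cuts → 4 fragments:
  1–18 → 18 bp
  19–63 → 45 bp
  64–144 → 81 bp
  145–162 → 18 bp
Sorted largest to smallest: 81, 45, 18, 18 bp.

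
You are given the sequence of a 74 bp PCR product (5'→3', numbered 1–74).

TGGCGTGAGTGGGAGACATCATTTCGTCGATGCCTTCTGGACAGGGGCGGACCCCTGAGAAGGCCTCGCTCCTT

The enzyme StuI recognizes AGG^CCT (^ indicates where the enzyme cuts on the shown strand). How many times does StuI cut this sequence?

1

AGGCCT occurs starting at position 61.
StuI cuts at 1 site.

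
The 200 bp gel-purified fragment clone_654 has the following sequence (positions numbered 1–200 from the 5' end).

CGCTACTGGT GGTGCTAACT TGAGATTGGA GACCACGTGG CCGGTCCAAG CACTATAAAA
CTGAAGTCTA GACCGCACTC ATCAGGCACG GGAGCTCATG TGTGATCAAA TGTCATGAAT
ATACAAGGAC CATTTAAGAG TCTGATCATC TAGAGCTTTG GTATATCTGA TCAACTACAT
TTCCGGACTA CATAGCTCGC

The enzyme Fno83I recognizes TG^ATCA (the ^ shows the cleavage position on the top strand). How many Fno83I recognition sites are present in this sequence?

TGATCA occurs starting at positions 103, 143, 168.
Fno83I cuts at 3 sites.

3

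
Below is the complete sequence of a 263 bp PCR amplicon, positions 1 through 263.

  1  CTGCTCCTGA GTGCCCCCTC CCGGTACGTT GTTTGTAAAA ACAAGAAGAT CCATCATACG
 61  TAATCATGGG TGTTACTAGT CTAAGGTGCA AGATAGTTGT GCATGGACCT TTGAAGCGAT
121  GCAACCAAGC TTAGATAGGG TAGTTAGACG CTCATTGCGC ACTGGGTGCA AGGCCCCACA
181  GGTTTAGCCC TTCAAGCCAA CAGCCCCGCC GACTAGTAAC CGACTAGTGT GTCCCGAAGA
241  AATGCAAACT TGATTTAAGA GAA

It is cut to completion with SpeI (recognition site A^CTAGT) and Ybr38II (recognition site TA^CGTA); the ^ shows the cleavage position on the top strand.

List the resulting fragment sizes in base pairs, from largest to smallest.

SpeI sites (ACTAGT) start at positions 75, 212, 223.
SpeI cuts after the first base of each site, so after positions 75, 212, 223.
The Ybr38II site (TACGTA) starts at position 57.
Ybr38II cuts after base 2 of each site, so after position 58.
Combined cut positions: 58, 75, 212, 223.
Linear molecule, 4 cuts → 5 fragments:
  1–58 → 58 bp
  59–75 → 17 bp
  76–212 → 137 bp
  213–223 → 11 bp
  224–263 → 40 bp
Sorted largest to smallest: 137, 58, 40, 17, 11 bp.

137, 58, 40, 17, 11 bp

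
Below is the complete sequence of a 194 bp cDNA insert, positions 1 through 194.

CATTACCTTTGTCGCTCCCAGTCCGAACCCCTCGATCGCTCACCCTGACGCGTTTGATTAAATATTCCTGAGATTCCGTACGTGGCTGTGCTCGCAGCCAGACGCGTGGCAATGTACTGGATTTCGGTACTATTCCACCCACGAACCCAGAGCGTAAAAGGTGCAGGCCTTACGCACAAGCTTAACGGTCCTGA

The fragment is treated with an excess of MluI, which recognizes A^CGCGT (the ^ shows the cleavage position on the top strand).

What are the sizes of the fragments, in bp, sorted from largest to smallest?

92, 54, 48 bp

MluI sites (ACGCGT) start at positions 48, 102.
MluI cuts after the first base of each site, so after positions 48, 102.
Linear molecule, 2 cuts → 3 fragments:
  1–48 → 48 bp
  49–102 → 54 bp
  103–194 → 92 bp
Sorted largest to smallest: 92, 54, 48 bp.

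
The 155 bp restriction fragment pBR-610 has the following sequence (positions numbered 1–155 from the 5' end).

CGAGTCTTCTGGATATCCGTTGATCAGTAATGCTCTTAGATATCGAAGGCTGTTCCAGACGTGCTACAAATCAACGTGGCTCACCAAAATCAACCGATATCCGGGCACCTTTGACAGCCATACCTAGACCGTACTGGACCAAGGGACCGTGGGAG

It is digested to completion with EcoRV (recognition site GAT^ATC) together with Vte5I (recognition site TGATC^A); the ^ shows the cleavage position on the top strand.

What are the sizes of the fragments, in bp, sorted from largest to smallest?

EcoRV sites (GATATC) start at positions 12, 39, 96.
EcoRV cuts after base 3 of each site, so after positions 14, 41, 98.
The Vte5I site (TGATCA) starts at position 21.
Vte5I cuts after base 5 of each site (before the last base), so after position 25.
Combined cut positions: 14, 25, 41, 98.
Linear molecule, 4 cuts → 5 fragments:
  1–14 → 14 bp
  15–25 → 11 bp
  26–41 → 16 bp
  42–98 → 57 bp
  99–155 → 57 bp
Sorted largest to smallest: 57, 57, 16, 14, 11 bp.

57, 57, 16, 14, 11 bp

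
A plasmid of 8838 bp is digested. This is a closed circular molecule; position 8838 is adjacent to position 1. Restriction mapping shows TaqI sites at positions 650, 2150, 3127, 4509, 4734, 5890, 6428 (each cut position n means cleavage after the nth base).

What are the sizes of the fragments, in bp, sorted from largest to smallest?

3060, 1500, 1382, 1156, 977, 538, 225 bp

Circular molecule, 7 cuts → 7 fragments:
  2150 − 650 = 1500 bp
  3127 − 2150 = 977 bp
  4509 − 3127 = 1382 bp
  4734 − 4509 = 225 bp
  5890 − 4734 = 1156 bp
  6428 − 5890 = 538 bp
  wrap: 8838 − 6428 + 650 = 3060 bp
Sorted largest to smallest: 3060, 1500, 1382, 1156, 977, 538, 225 bp.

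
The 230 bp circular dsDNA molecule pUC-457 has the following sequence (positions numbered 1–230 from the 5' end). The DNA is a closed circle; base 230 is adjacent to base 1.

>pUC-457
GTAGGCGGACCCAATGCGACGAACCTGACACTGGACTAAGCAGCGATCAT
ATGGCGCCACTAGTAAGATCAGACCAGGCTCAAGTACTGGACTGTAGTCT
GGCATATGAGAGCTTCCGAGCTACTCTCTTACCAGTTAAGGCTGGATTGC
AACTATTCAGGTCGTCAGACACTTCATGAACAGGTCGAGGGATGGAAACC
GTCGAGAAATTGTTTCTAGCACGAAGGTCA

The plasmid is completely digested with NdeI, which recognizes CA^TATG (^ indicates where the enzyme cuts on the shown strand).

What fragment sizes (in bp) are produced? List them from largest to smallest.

175, 55 bp

NdeI sites (CATATG) start at positions 48, 103.
NdeI cuts after base 2 of each site, so after positions 49, 104.
Circular molecule, 2 cuts → 2 fragments:
  50–104 → 55 bp
  105–230 then 1–49 → 126 + 49 = 175 bp
Sorted largest to smallest: 175, 55 bp.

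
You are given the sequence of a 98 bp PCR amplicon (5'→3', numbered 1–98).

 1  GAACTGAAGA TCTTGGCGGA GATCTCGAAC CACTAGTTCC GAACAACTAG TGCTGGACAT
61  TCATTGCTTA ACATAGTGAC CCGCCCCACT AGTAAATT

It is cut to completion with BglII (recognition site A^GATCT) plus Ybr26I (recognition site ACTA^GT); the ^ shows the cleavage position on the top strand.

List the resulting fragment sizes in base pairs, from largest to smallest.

BglII sites (AGATCT) start at positions 8, 20.
BglII cuts after the first base of each site, so after positions 8, 20.
Ybr26I sites (ACTAGT) start at positions 32, 46, 88.
Ybr26I cuts after base 4 of each site, so after positions 35, 49, 91.
Combined cut positions: 8, 20, 35, 49, 91.
Linear molecule, 5 cuts → 6 fragments:
  1–8 → 8 bp
  9–20 → 12 bp
  21–35 → 15 bp
  36–49 → 14 bp
  50–91 → 42 bp
  92–98 → 7 bp
Sorted largest to smallest: 42, 15, 14, 12, 8, 7 bp.

42, 15, 14, 12, 8, 7 bp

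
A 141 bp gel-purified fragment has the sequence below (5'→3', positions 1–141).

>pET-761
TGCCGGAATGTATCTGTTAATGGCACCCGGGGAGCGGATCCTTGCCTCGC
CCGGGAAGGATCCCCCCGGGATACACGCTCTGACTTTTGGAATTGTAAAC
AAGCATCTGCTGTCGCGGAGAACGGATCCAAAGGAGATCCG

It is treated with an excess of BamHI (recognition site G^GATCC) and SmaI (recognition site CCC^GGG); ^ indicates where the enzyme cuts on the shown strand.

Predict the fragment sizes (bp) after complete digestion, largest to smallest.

BamHI sites (GGATCC) start at positions 36, 58, 124.
BamHI cuts after the first base of each site, so after positions 36, 58, 124.
SmaI sites (CCCGGG) start at positions 26, 50, 65.
SmaI cuts after base 3 of each site, so after positions 28, 52, 67.
Combined cut positions: 28, 36, 52, 58, 67, 124.
Linear molecule, 6 cuts → 7 fragments:
  1–28 → 28 bp
  29–36 → 8 bp
  37–52 → 16 bp
  53–58 → 6 bp
  59–67 → 9 bp
  68–124 → 57 bp
  125–141 → 17 bp
Sorted largest to smallest: 57, 28, 17, 16, 9, 8, 6 bp.

57, 28, 17, 16, 9, 8, 6 bp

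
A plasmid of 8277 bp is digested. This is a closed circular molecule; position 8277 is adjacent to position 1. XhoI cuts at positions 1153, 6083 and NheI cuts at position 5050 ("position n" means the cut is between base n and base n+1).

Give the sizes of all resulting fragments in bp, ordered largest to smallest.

3897, 3347, 1033 bp

Combined cut positions (sorted): 1153, 5050, 6083.
Circular molecule, 3 cuts → 3 fragments:
  5050 − 1153 = 3897 bp
  6083 − 5050 = 1033 bp
  wrap: 8277 − 6083 + 1153 = 3347 bp
Sorted largest to smallest: 3897, 3347, 1033 bp.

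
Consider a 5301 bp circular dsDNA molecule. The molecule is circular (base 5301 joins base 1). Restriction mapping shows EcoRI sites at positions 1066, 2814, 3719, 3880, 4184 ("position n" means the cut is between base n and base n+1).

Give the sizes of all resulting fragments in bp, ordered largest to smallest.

Circular molecule, 5 cuts → 5 fragments:
  2814 − 1066 = 1748 bp
  3719 − 2814 = 905 bp
  3880 − 3719 = 161 bp
  4184 − 3880 = 304 bp
  wrap: 5301 − 4184 + 1066 = 2183 bp
Sorted largest to smallest: 2183, 1748, 905, 304, 161 bp.

2183, 1748, 905, 304, 161 bp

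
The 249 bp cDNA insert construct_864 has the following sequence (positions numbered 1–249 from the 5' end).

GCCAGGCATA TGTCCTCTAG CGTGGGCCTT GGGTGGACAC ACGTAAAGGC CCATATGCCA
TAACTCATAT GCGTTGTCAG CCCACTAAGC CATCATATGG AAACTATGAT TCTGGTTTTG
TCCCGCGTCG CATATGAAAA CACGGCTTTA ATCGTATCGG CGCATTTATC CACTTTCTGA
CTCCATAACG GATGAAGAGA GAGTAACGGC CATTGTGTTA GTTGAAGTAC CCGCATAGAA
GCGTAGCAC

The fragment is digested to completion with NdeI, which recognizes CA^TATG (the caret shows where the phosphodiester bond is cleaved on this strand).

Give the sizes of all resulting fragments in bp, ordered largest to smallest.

NdeI sites (CATATG) start at positions 7, 52, 66, 94, 131.
NdeI cuts after base 2 of each site, so after positions 8, 53, 67, 95, 132.
Linear molecule, 5 cuts → 6 fragments:
  1–8 → 8 bp
  9–53 → 45 bp
  54–67 → 14 bp
  68–95 → 28 bp
  96–132 → 37 bp
  133–249 → 117 bp
Sorted largest to smallest: 117, 45, 37, 28, 14, 8 bp.

117, 45, 37, 28, 14, 8 bp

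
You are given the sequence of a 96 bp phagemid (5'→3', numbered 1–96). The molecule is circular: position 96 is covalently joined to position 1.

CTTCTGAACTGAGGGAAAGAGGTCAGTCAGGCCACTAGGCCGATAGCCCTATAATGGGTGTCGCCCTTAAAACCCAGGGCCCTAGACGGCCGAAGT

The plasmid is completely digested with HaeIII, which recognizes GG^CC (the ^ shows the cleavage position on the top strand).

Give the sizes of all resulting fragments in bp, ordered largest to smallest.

HaeIII sites (GGCC) start at positions 30, 38, 78, 88.
HaeIII cuts after base 2 of each site, so after positions 31, 39, 79, 89.
Circular molecule, 4 cuts → 4 fragments:
  32–39 → 8 bp
  40–79 → 40 bp
  80–89 → 10 bp
  90–96 then 1–31 → 7 + 31 = 38 bp
Sorted largest to smallest: 40, 38, 10, 8 bp.

40, 38, 10, 8 bp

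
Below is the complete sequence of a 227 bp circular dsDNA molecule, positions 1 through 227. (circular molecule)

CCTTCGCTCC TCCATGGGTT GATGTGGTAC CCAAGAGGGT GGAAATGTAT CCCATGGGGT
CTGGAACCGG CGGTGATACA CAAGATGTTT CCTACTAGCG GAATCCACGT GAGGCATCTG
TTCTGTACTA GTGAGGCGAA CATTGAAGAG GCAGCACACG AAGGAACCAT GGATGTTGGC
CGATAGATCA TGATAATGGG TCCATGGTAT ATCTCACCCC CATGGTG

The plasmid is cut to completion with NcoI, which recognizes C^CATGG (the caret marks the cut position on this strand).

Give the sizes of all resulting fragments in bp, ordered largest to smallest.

115, 40, 35, 19, 18 bp

NcoI sites (CCATGG) start at positions 12, 52, 167, 202, 220.
NcoI cuts after the first base of each site, so after positions 12, 52, 167, 202, 220.
Circular molecule, 5 cuts → 5 fragments:
  13–52 → 40 bp
  53–167 → 115 bp
  168–202 → 35 bp
  203–220 → 18 bp
  221–227 then 1–12 → 7 + 12 = 19 bp
Sorted largest to smallest: 115, 40, 35, 19, 18 bp.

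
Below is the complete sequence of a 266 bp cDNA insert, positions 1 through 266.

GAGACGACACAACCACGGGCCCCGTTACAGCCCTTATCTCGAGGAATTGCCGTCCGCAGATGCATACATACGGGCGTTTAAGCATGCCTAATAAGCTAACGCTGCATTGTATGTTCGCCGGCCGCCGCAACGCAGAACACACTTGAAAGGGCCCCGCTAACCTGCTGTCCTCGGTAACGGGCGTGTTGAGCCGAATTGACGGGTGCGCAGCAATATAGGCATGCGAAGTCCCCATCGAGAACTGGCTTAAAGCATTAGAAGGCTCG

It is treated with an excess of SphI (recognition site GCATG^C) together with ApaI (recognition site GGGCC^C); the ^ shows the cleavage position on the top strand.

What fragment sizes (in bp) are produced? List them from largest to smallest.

70, 67, 65, 43, 21 bp

SphI sites (GCATGC) start at positions 82, 219.
SphI cuts after base 5 of each site (before the last base), so after positions 86, 223.
ApaI sites (GGGCCC) start at positions 17, 149.
ApaI cuts after base 5 of each site (before the last base), so after positions 21, 153.
Combined cut positions: 21, 86, 153, 223.
Linear molecule, 4 cuts → 5 fragments:
  1–21 → 21 bp
  22–86 → 65 bp
  87–153 → 67 bp
  154–223 → 70 bp
  224–266 → 43 bp
Sorted largest to smallest: 70, 67, 65, 43, 21 bp.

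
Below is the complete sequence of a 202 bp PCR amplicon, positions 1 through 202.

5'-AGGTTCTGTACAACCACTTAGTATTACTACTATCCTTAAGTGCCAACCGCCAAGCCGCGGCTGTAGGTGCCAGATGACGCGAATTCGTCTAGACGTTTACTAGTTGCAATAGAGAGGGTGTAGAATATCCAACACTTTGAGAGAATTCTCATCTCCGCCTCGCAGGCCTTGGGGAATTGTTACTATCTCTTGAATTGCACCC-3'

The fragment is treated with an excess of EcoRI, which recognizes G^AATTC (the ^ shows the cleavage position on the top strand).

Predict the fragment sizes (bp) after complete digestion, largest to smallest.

81, 62, 59 bp

EcoRI sites (GAATTC) start at positions 81, 143.
EcoRI cuts after the first base of each site, so after positions 81, 143.
Linear molecule, 2 cuts → 3 fragments:
  1–81 → 81 bp
  82–143 → 62 bp
  144–202 → 59 bp
Sorted largest to smallest: 81, 62, 59 bp.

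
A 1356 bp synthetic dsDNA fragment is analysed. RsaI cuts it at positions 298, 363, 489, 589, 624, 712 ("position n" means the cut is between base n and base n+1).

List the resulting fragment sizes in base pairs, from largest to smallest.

644, 298, 126, 100, 88, 65, 35 bp

Linear molecule, 6 cuts → 7 fragments:
  298 − 0 = 298 bp
  363 − 298 = 65 bp
  489 − 363 = 126 bp
  589 − 489 = 100 bp
  624 − 589 = 35 bp
  712 − 624 = 88 bp
  1356 − 712 = 644 bp
Sorted largest to smallest: 644, 298, 126, 100, 88, 65, 35 bp.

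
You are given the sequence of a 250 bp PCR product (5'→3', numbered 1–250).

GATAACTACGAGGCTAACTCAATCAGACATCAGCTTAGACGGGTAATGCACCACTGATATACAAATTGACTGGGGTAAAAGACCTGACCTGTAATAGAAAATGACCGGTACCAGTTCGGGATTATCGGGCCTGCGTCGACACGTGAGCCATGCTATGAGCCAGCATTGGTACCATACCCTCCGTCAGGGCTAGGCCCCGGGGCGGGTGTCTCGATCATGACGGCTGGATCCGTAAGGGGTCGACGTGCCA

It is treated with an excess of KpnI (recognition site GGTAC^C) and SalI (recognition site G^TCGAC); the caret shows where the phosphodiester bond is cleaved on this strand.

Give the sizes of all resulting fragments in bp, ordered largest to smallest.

KpnI sites (GGTACC) start at positions 107, 168.
KpnI cuts after base 5 of each site (before the last base), so after positions 111, 172.
SalI sites (GTCGAC) start at positions 135, 239.
SalI cuts after the first base of each site, so after positions 135, 239.
Combined cut positions: 111, 135, 172, 239.
Linear molecule, 4 cuts → 5 fragments:
  1–111 → 111 bp
  112–135 → 24 bp
  136–172 → 37 bp
  173–239 → 67 bp
  240–250 → 11 bp
Sorted largest to smallest: 111, 67, 37, 24, 11 bp.

111, 67, 37, 24, 11 bp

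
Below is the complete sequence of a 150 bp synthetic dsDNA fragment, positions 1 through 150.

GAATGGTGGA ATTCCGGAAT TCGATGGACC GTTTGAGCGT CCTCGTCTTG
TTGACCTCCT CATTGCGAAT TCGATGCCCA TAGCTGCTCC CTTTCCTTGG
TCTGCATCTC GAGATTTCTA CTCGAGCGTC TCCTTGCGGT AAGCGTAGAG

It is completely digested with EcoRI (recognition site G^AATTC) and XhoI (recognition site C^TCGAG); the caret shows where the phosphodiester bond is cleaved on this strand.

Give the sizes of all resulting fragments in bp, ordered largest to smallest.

50, 41, 29, 13, 9, 8 bp

EcoRI sites (GAATTC) start at positions 9, 17, 67.
EcoRI cuts after the first base of each site, so after positions 9, 17, 67.
XhoI sites (CTCGAG) start at positions 108, 121.
XhoI cuts after the first base of each site, so after positions 108, 121.
Combined cut positions: 9, 17, 67, 108, 121.
Linear molecule, 5 cuts → 6 fragments:
  1–9 → 9 bp
  10–17 → 8 bp
  18–67 → 50 bp
  68–108 → 41 bp
  109–121 → 13 bp
  122–150 → 29 bp
Sorted largest to smallest: 50, 41, 29, 13, 9, 8 bp.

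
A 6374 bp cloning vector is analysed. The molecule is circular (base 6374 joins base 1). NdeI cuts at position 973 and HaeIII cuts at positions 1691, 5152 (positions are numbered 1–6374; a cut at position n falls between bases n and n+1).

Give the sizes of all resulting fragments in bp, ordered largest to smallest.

Combined cut positions (sorted): 973, 1691, 5152.
Circular molecule, 3 cuts → 3 fragments:
  1691 − 973 = 718 bp
  5152 − 1691 = 3461 bp
  wrap: 6374 − 5152 + 973 = 2195 bp
Sorted largest to smallest: 3461, 2195, 718 bp.

3461, 2195, 718 bp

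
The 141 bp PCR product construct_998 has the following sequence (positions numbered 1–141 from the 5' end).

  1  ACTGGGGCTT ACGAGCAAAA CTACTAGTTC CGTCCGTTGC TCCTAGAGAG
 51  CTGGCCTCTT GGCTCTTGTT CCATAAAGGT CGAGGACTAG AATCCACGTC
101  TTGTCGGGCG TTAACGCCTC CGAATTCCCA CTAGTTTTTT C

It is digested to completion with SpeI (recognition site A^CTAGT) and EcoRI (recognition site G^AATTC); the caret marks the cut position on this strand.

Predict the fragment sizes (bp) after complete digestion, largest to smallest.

99, 23, 11, 8 bp

SpeI sites (ACTAGT) start at positions 23, 130.
SpeI cuts after the first base of each site, so after positions 23, 130.
The EcoRI site (GAATTC) starts at position 122.
EcoRI cuts after the first base of each site, so after position 122.
Combined cut positions: 23, 122, 130.
Linear molecule, 3 cuts → 4 fragments:
  1–23 → 23 bp
  24–122 → 99 bp
  123–130 → 8 bp
  131–141 → 11 bp
Sorted largest to smallest: 99, 23, 11, 8 bp.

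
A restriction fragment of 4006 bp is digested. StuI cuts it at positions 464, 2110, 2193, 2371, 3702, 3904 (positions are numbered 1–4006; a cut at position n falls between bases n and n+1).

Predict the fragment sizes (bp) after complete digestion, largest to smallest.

Linear molecule, 6 cuts → 7 fragments:
  464 − 0 = 464 bp
  2110 − 464 = 1646 bp
  2193 − 2110 = 83 bp
  2371 − 2193 = 178 bp
  3702 − 2371 = 1331 bp
  3904 − 3702 = 202 bp
  4006 − 3904 = 102 bp
Sorted largest to smallest: 1646, 1331, 464, 202, 178, 102, 83 bp.

1646, 1331, 464, 202, 178, 102, 83 bp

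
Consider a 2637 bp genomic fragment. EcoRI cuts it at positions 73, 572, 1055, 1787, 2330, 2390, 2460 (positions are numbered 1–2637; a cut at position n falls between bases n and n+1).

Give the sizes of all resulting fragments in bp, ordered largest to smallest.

732, 543, 499, 483, 177, 73, 70, 60 bp

Linear molecule, 7 cuts → 8 fragments:
  73 − 0 = 73 bp
  572 − 73 = 499 bp
  1055 − 572 = 483 bp
  1787 − 1055 = 732 bp
  2330 − 1787 = 543 bp
  2390 − 2330 = 60 bp
  2460 − 2390 = 70 bp
  2637 − 2460 = 177 bp
Sorted largest to smallest: 732, 543, 499, 483, 177, 73, 70, 60 bp.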